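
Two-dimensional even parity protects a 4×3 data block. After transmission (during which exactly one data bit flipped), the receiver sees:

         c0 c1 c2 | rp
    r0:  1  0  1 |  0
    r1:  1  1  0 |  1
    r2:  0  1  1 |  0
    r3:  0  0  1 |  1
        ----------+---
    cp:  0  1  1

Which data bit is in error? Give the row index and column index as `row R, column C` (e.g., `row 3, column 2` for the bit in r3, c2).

row 1, column 1

Recompute each row's even parity and compare to rp:
  r0: data parity 0, sent rp 0 → ok
  r1: data parity 0, sent rp 1 → mismatch
  r2: data parity 0, sent rp 0 → ok
  r3: data parity 1, sent rp 1 → ok
Recompute each column's even parity and compare to cp:
  c0: data parity 0, sent cp 0 → ok
  c1: data parity 0, sent cp 1 → mismatch
  c2: data parity 1, sent cp 1 → ok
Exactly one row (r1) and one column (c1) fail → the flipped bit is at their intersection.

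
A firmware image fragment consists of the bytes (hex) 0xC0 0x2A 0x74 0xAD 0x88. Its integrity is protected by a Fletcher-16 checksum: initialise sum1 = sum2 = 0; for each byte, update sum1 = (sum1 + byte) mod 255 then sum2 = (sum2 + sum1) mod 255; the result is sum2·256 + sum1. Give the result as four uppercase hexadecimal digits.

AD95

Running sums (mod 255):
  after byte 0 (0xC0): sum1=192, sum2=192
  after byte 1 (0x2A): sum1=234, sum2=171
  after byte 2 (0x74): sum1=95, sum2=11
  after byte 3 (0xAD): sum1=13, sum2=24
  after byte 4 (0x88): sum1=149, sum2=173
Checksum = sum2·256 + sum1 = 173·256 + 149 = 44437 = 0xAD95.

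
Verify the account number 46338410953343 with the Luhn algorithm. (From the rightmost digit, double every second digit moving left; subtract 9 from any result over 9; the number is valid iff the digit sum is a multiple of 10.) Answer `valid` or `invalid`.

valid

From the right, keep odd positions and double even positions (subtract 9 from any doubled value over 9):
  doubled (positions 2,4,...): 8 6 9 2 7 6 8 → sum 46
  kept (positions 1,3,...): 3 3 5 0 4 3 6 → sum 24
Total = 70.
70 mod 10 = 0, so the number is valid.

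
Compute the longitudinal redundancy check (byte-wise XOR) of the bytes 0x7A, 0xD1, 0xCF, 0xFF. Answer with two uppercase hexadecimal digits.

9B

XOR the bytes together:
  start with 0x7A
  0x7A ⊕ 0xD1 = 0xAB
  0xAB ⊕ 0xCF = 0x64
  0x64 ⊕ 0xFF = 0x9B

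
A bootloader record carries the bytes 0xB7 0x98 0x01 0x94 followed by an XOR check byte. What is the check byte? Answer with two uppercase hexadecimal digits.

XOR the bytes together:
  start with 0xB7
  0xB7 ⊕ 0x98 = 0x2F
  0x2F ⊕ 0x01 = 0x2E
  0x2E ⊕ 0x94 = 0xBA

BA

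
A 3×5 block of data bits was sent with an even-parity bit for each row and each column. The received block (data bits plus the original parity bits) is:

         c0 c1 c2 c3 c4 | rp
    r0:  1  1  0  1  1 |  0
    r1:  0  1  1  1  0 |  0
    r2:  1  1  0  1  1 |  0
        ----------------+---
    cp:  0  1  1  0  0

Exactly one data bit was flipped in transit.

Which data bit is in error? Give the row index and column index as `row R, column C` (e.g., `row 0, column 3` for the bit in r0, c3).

row 1, column 3

Recompute each row's even parity and compare to rp:
  r0: data parity 0, sent rp 0 → ok
  r1: data parity 1, sent rp 0 → mismatch
  r2: data parity 0, sent rp 0 → ok
Recompute each column's even parity and compare to cp:
  c0: data parity 0, sent cp 0 → ok
  c1: data parity 1, sent cp 1 → ok
  c2: data parity 1, sent cp 1 → ok
  c3: data parity 1, sent cp 0 → mismatch
  c4: data parity 0, sent cp 0 → ok
Exactly one row (r1) and one column (c3) fail → the flipped bit is at their intersection.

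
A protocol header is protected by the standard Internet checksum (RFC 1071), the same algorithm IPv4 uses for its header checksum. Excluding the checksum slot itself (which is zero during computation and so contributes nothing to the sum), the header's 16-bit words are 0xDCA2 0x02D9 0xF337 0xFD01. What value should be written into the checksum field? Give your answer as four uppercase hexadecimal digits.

One's-complement addition (fold any carry out of bit 15 back into bit 0):
  0xDCA2 + 0x02D9 = 0x0DF7B
  0xDF7B + 0xF337 = 0x1D2B2 → wrap carry → 0xD2B3
  0xD2B3 + 0xFD01 = 0x1CFB4 → wrap carry → 0xCFB5
One's-complement sum = 0xCFB5.
Checksum = ~0xCFB5 & 0xFFFF = 0x304A.

304A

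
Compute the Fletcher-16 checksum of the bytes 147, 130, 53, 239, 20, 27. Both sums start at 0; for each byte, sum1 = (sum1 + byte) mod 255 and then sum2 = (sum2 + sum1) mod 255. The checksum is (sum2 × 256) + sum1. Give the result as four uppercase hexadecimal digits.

E96A

Running sums (mod 255):
  after byte 0 (147): sum1=147, sum2=147
  after byte 1 (130): sum1=22, sum2=169
  after byte 2 (53): sum1=75, sum2=244
  after byte 3 (239): sum1=59, sum2=48
  after byte 4 (20): sum1=79, sum2=127
  after byte 5 (27): sum1=106, sum2=233
Checksum = sum2·256 + sum1 = 233·256 + 106 = 59754 = 0xE96A.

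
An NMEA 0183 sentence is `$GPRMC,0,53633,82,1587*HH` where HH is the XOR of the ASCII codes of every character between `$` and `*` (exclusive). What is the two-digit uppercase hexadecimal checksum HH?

XOR the ASCII codes of the payload characters:
  'G' = 0x47 → acc = 0x47
  'P' = 0x50 → acc = 0x17
  'R' = 0x52 → acc = 0x45
  'M' = 0x4D → acc = 0x08
  'C' = 0x43 → acc = 0x4B
  ',' = 0x2C → acc = 0x67
  '0' = 0x30 → acc = 0x57
  ',' = 0x2C → acc = 0x7B
  '5' = 0x35 → acc = 0x4E
  '3' = 0x33 → acc = 0x7D
  '6' = 0x36 → acc = 0x4B
  '3' = 0x33 → acc = 0x78
  '3' = 0x33 → acc = 0x4B
  ',' = 0x2C → acc = 0x67
  '8' = 0x38 → acc = 0x5F
  '2' = 0x32 → acc = 0x6D
  ',' = 0x2C → acc = 0x41
  '1' = 0x31 → acc = 0x70
  '5' = 0x35 → acc = 0x45
  '8' = 0x38 → acc = 0x7D
  '7' = 0x37 → acc = 0x4A
Checksum = 0x4A.

4A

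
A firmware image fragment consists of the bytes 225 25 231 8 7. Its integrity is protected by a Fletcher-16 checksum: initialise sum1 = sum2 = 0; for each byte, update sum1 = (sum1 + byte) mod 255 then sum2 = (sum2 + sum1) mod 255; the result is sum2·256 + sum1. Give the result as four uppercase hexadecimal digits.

Running sums (mod 255):
  after byte 0 (225): sum1=225, sum2=225
  after byte 1 (25): sum1=250, sum2=220
  after byte 2 (231): sum1=226, sum2=191
  after byte 3 (8): sum1=234, sum2=170
  after byte 4 (7): sum1=241, sum2=156
Checksum = sum2·256 + sum1 = 156·256 + 241 = 40177 = 0x9CF1.

9CF1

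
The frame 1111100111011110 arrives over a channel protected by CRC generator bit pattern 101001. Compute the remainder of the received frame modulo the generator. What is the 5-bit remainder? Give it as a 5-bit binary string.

Modulo-2 division of 1111100111011110 by 101001:
  pos 0: 111110 XOR 101001 = 010111
  pos 1: 101110 XOR 101001 = 000111
  pos 4: 111111 XOR 101001 = 010110
  pos 5: 101100 XOR 101001 = 000101
  pos 8: 101111 XOR 101001 = 000110
Remainder = 11010 (nonzero — an error is detected).

11010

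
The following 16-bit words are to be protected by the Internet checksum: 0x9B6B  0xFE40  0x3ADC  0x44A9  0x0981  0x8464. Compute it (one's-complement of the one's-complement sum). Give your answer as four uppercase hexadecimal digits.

One's-complement addition (fold any carry out of bit 15 back into bit 0):
  0x9B6B + 0xFE40 = 0x199AB → wrap carry → 0x99AC
  0x99AC + 0x3ADC = 0x0D488
  0xD488 + 0x44A9 = 0x11931 → wrap carry → 0x1932
  0x1932 + 0x0981 = 0x022B3
  0x22B3 + 0x8464 = 0x0A717
One's-complement sum = 0xA717.
Checksum = ~0xA717 & 0xFFFF = 0x58E8.

58E8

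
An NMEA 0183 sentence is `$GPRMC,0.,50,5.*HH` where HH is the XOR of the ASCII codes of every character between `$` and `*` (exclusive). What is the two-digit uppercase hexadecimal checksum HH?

XOR the ASCII codes of the payload characters:
  'G' = 0x47 → acc = 0x47
  'P' = 0x50 → acc = 0x17
  'R' = 0x52 → acc = 0x45
  'M' = 0x4D → acc = 0x08
  'C' = 0x43 → acc = 0x4B
  ',' = 0x2C → acc = 0x67
  '0' = 0x30 → acc = 0x57
  '.' = 0x2E → acc = 0x79
  ',' = 0x2C → acc = 0x55
  '5' = 0x35 → acc = 0x60
  '0' = 0x30 → acc = 0x50
  ',' = 0x2C → acc = 0x7C
  '5' = 0x35 → acc = 0x49
  '.' = 0x2E → acc = 0x67
Checksum = 0x67.

67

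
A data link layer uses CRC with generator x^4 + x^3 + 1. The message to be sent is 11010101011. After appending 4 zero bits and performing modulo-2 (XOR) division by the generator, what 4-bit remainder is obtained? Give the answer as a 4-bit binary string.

0111

Append 4 zeros: 110101010110000. Divide by 11001 (XOR where the leading bit is 1):
  pos 0: 11010 XOR 11001 = 00011
  pos 3: 11101 XOR 11001 = 00100
  pos 5: 10001 XOR 11001 = 01000
  pos 6: 10001 XOR 11001 = 01000
  pos 7: 10000 XOR 11001 = 01001
  pos 8: 10010 XOR 11001 = 01011
  pos 9: 10110 XOR 11001 = 01111
  pos 10: 11110 XOR 11001 = 00111
Remainder (last 4 bits) = 0111. This is the CRC / FCS.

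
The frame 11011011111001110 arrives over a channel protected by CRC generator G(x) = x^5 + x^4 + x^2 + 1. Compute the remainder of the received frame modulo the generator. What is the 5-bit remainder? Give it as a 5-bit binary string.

Modulo-2 division of 11011011111001110 by 110101:
  pos 0: 110110 XOR 110101 = 000011
  pos 4: 111111 XOR 110101 = 001010
  pos 6: 101010 XOR 110101 = 011111
  pos 7: 111110 XOR 110101 = 001011
  pos 9: 101111 XOR 110101 = 011010
  pos 10: 110101 XOR 110101 = 000000
Remainder = 00000 (zero — the frame passes the CRC check).

00000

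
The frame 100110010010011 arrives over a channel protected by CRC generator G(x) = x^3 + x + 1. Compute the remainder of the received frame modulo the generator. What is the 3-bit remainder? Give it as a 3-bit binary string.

000

Modulo-2 division of 100110010010011 by 1011:
  pos 0: 1001 XOR 1011 = 0010
  pos 2: 1010 XOR 1011 = 0001
  pos 5: 1010 XOR 1011 = 0001
  pos 8: 1010 XOR 1011 = 0001
  pos 11: 1011 XOR 1011 = 0000
Remainder = 000 (zero — the frame passes the CRC check).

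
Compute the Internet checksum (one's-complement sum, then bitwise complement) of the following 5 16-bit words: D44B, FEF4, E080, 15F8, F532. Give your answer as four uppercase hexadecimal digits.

One's-complement addition (fold any carry out of bit 15 back into bit 0):
  0xD44B + 0xFEF4 = 0x1D33F → wrap carry → 0xD340
  0xD340 + 0xE080 = 0x1B3C0 → wrap carry → 0xB3C1
  0xB3C1 + 0x15F8 = 0x0C9B9
  0xC9B9 + 0xF532 = 0x1BEEB → wrap carry → 0xBEEC
One's-complement sum = 0xBEEC.
Checksum = ~0xBEEC & 0xFFFF = 0x4113.

4113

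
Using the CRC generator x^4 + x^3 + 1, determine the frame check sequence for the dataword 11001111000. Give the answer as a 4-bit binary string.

Append 4 zeros: 110011110000000. Divide by 11001 (XOR where the leading bit is 1):
  pos 0: 11001 XOR 11001 = 00000
  pos 5: 11100 XOR 11001 = 00101
  pos 7: 10100 XOR 11001 = 01101
  pos 8: 11010 XOR 11001 = 00011
Remainder (last 4 bits) = 1100. This is the CRC / FCS.

1100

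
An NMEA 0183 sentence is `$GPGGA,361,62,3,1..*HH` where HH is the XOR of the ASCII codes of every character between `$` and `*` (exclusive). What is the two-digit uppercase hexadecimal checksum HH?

64

XOR the ASCII codes of the payload characters:
  'G' = 0x47 → acc = 0x47
  'P' = 0x50 → acc = 0x17
  'G' = 0x47 → acc = 0x50
  'G' = 0x47 → acc = 0x17
  'A' = 0x41 → acc = 0x56
  ',' = 0x2C → acc = 0x7A
  '3' = 0x33 → acc = 0x49
  '6' = 0x36 → acc = 0x7F
  '1' = 0x31 → acc = 0x4E
  ',' = 0x2C → acc = 0x62
  '6' = 0x36 → acc = 0x54
  '2' = 0x32 → acc = 0x66
  ',' = 0x2C → acc = 0x4A
  '3' = 0x33 → acc = 0x79
  ',' = 0x2C → acc = 0x55
  '1' = 0x31 → acc = 0x64
  '.' = 0x2E → acc = 0x4A
  '.' = 0x2E → acc = 0x64
Checksum = 0x64.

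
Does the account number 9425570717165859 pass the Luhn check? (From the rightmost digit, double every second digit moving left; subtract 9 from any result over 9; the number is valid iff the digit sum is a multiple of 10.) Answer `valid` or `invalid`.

From the right, keep odd positions and double even positions (subtract 9 from any doubled value over 9):
  doubled (positions 2,4,...): 1 1 2 2 0 1 4 9 → sum 20
  kept (positions 1,3,...): 9 8 6 7 7 7 5 4 → sum 53
Total = 73.
73 mod 10 = 3, so the number is invalid.

invalid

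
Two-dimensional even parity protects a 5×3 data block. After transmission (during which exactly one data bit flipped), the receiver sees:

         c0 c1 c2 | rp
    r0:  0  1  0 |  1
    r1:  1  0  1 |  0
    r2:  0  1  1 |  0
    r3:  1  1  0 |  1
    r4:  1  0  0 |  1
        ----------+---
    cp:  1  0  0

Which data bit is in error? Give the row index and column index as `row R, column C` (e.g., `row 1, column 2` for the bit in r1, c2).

row 3, column 1

Recompute each row's even parity and compare to rp:
  r0: data parity 1, sent rp 1 → ok
  r1: data parity 0, sent rp 0 → ok
  r2: data parity 0, sent rp 0 → ok
  r3: data parity 0, sent rp 1 → mismatch
  r4: data parity 1, sent rp 1 → ok
Recompute each column's even parity and compare to cp:
  c0: data parity 1, sent cp 1 → ok
  c1: data parity 1, sent cp 0 → mismatch
  c2: data parity 0, sent cp 0 → ok
Exactly one row (r3) and one column (c1) fail → the flipped bit is at their intersection.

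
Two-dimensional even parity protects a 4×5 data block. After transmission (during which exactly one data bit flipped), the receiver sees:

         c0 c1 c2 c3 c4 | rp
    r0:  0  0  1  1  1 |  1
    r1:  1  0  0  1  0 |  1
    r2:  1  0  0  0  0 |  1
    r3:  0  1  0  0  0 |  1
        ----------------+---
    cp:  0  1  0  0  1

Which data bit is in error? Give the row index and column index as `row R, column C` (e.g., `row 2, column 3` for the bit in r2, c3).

row 1, column 2

Recompute each row's even parity and compare to rp:
  r0: data parity 1, sent rp 1 → ok
  r1: data parity 0, sent rp 1 → mismatch
  r2: data parity 1, sent rp 1 → ok
  r3: data parity 1, sent rp 1 → ok
Recompute each column's even parity and compare to cp:
  c0: data parity 0, sent cp 0 → ok
  c1: data parity 1, sent cp 1 → ok
  c2: data parity 1, sent cp 0 → mismatch
  c3: data parity 0, sent cp 0 → ok
  c4: data parity 1, sent cp 1 → ok
Exactly one row (r1) and one column (c2) fail → the flipped bit is at their intersection.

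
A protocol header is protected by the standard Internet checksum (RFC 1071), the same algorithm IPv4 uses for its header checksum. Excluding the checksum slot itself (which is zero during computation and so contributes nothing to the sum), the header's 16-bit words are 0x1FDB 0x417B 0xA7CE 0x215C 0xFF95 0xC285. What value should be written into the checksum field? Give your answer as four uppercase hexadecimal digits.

One's-complement addition (fold any carry out of bit 15 back into bit 0):
  0x1FDB + 0x417B = 0x06156
  0x6156 + 0xA7CE = 0x10924 → wrap carry → 0x0925
  0x0925 + 0x215C = 0x02A81
  0x2A81 + 0xFF95 = 0x12A16 → wrap carry → 0x2A17
  0x2A17 + 0xC285 = 0x0EC9C
One's-complement sum = 0xEC9C.
Checksum = ~0xEC9C & 0xFFFF = 0x1363.

1363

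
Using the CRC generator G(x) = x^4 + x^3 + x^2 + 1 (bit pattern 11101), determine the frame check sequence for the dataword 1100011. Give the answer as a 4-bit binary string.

Append 4 zeros: 11000110000. Divide by 11101 (XOR where the leading bit is 1):
  pos 0: 11000 XOR 11101 = 00101
  pos 2: 10111 XOR 11101 = 01010
  pos 3: 10100 XOR 11101 = 01001
  pos 4: 10010 XOR 11101 = 01111
  pos 5: 11110 XOR 11101 = 00011
Remainder (last 4 bits) = 0110. This is the CRC / FCS.

0110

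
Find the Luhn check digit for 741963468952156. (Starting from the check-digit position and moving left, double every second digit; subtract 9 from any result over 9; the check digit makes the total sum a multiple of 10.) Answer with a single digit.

1

Partial digits right→left: 6 5 1 2 5 9 8 6 4 3 6 9 1 4 7
Double every second digit counting from the check-digit position (so the 1st, 3rd, 5th, ... of the partial from the right).
  doubled (with −9 where >9): 3 2 1 7 8 3 2 5 → sum 31
  kept as-is: 5 2 9 6 3 9 4 → sum 38
Total = 31 + 38 = 69.
Check digit = (10 − (69 mod 10)) mod 10 = 1.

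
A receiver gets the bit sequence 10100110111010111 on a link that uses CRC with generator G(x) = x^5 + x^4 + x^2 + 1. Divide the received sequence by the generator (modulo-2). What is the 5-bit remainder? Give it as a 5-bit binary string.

00100

Modulo-2 division of 10100110111010111 by 110101:
  pos 0: 101001 XOR 110101 = 011100
  pos 1: 111001 XOR 110101 = 001100
  pos 3: 110001 XOR 110101 = 000100
  pos 6: 100110 XOR 110101 = 010011
  pos 7: 100111 XOR 110101 = 010010
  pos 8: 100100 XOR 110101 = 010001
  pos 9: 100011 XOR 110101 = 010110
  pos 10: 101101 XOR 110101 = 011000
  pos 11: 110001 XOR 110101 = 000100
Remainder = 00100 (nonzero — an error is detected).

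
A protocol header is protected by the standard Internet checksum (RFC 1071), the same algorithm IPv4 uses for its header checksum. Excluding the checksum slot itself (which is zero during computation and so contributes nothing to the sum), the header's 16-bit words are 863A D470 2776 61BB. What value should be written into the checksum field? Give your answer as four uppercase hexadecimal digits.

1C23

One's-complement addition (fold any carry out of bit 15 back into bit 0):
  0x863A + 0xD470 = 0x15AAA → wrap carry → 0x5AAB
  0x5AAB + 0x2776 = 0x08221
  0x8221 + 0x61BB = 0x0E3DC
One's-complement sum = 0xE3DC.
Checksum = ~0xE3DC & 0xFFFF = 0x1C23.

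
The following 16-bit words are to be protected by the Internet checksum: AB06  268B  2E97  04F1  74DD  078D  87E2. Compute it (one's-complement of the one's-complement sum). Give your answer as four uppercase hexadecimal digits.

F698

One's-complement addition (fold any carry out of bit 15 back into bit 0):
  0xAB06 + 0x268B = 0x0D191
  0xD191 + 0x2E97 = 0x10028 → wrap carry → 0x0029
  0x0029 + 0x04F1 = 0x0051A
  0x051A + 0x74DD = 0x079F7
  0x79F7 + 0x078D = 0x08184
  0x8184 + 0x87E2 = 0x10966 → wrap carry → 0x0967
One's-complement sum = 0x0967.
Checksum = ~0x0967 & 0xFFFF = 0xF698.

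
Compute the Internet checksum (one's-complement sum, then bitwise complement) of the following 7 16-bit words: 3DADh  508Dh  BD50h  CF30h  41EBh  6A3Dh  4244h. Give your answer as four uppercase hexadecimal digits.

F6D6

One's-complement addition (fold any carry out of bit 15 back into bit 0):
  0x3DAD + 0x508D = 0x08E3A
  0x8E3A + 0xBD50 = 0x14B8A → wrap carry → 0x4B8B
  0x4B8B + 0xCF30 = 0x11ABB → wrap carry → 0x1ABC
  0x1ABC + 0x41EB = 0x05CA7
  0x5CA7 + 0x6A3D = 0x0C6E4
  0xC6E4 + 0x4244 = 0x10928 → wrap carry → 0x0929
One's-complement sum = 0x0929.
Checksum = ~0x0929 & 0xFFFF = 0xF6D6.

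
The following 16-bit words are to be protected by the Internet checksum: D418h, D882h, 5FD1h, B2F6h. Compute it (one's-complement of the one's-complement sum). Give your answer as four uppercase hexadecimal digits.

409C

One's-complement addition (fold any carry out of bit 15 back into bit 0):
  0xD418 + 0xD882 = 0x1AC9A → wrap carry → 0xAC9B
  0xAC9B + 0x5FD1 = 0x10C6C → wrap carry → 0x0C6D
  0x0C6D + 0xB2F6 = 0x0BF63
One's-complement sum = 0xBF63.
Checksum = ~0xBF63 & 0xFFFF = 0x409C.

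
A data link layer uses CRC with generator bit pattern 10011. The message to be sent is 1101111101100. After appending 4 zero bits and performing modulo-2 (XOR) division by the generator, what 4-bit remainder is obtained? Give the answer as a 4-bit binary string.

0101

Append 4 zeros: 11011111011000000. Divide by 10011 (XOR where the leading bit is 1):
  pos 0: 11011 XOR 10011 = 01000
  pos 1: 10001 XOR 10011 = 00010
  pos 4: 10110 XOR 10011 = 00101
  pos 6: 10111 XOR 10011 = 00100
  pos 8: 10000 XOR 10011 = 00011
  pos 11: 11000 XOR 10011 = 01011
  pos 12: 10110 XOR 10011 = 00101
Remainder (last 4 bits) = 0101. This is the CRC / FCS.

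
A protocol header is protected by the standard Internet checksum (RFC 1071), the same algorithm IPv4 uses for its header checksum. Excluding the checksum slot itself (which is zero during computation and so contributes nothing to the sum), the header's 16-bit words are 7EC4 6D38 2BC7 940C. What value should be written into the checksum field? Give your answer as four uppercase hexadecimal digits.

542F

One's-complement addition (fold any carry out of bit 15 back into bit 0):
  0x7EC4 + 0x6D38 = 0x0EBFC
  0xEBFC + 0x2BC7 = 0x117C3 → wrap carry → 0x17C4
  0x17C4 + 0x940C = 0x0ABD0
One's-complement sum = 0xABD0.
Checksum = ~0xABD0 & 0xFFFF = 0x542F.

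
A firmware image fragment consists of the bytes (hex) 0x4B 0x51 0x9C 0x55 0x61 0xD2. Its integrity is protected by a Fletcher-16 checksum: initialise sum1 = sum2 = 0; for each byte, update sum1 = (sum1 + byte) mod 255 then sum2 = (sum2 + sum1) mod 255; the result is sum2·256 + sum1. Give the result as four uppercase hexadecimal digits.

Running sums (mod 255):
  after byte 0 (0x4B): sum1=75, sum2=75
  after byte 1 (0x51): sum1=156, sum2=231
  after byte 2 (0x9C): sum1=57, sum2=33
  after byte 3 (0x55): sum1=142, sum2=175
  after byte 4 (0x61): sum1=239, sum2=159
  after byte 5 (0xD2): sum1=194, sum2=98
Checksum = sum2·256 + sum1 = 98·256 + 194 = 25282 = 0x62C2.

62C2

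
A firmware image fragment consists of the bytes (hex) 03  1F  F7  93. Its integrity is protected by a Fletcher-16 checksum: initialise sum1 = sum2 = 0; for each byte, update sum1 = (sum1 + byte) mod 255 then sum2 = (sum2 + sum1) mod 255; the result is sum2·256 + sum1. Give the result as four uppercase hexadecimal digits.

ECAD

Running sums (mod 255):
  after byte 0 (03): sum1=3, sum2=3
  after byte 1 (1F): sum1=34, sum2=37
  after byte 2 (F7): sum1=26, sum2=63
  after byte 3 (93): sum1=173, sum2=236
Checksum = sum2·256 + sum1 = 236·256 + 173 = 60589 = 0xECAD.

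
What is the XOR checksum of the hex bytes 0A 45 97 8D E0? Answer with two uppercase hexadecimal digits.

B5

XOR the bytes together:
  start with 0x0A
  0x0A ⊕ 0x45 = 0x4F
  0x4F ⊕ 0x97 = 0xD8
  0xD8 ⊕ 0x8D = 0x55
  0x55 ⊕ 0xE0 = 0xB5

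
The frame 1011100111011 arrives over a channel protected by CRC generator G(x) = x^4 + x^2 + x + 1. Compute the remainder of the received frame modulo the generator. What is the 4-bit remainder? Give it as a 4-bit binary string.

Modulo-2 division of 1011100111011 by 10111:
  pos 0: 10111 XOR 10111 = 00000
  pos 7: 11101 XOR 10111 = 01010
  pos 8: 10101 XOR 10111 = 00010
Remainder = 0010 (nonzero — an error is detected).

0010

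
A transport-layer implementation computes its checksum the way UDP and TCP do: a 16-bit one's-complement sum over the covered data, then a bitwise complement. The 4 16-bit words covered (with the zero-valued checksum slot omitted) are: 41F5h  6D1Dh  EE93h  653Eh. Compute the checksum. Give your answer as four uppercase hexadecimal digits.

One's-complement addition (fold any carry out of bit 15 back into bit 0):
  0x41F5 + 0x6D1D = 0x0AF12
  0xAF12 + 0xEE93 = 0x19DA5 → wrap carry → 0x9DA6
  0x9DA6 + 0x653E = 0x102E4 → wrap carry → 0x02E5
One's-complement sum = 0x02E5.
Checksum = ~0x02E5 & 0xFFFF = 0xFD1A.

FD1A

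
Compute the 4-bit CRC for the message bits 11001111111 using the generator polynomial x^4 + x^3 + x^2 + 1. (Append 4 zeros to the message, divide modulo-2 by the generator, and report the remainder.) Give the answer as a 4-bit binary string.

0100

Append 4 zeros: 110011111110000. Divide by 11101 (XOR where the leading bit is 1):
  pos 0: 11001 XOR 11101 = 00100
  pos 2: 10011 XOR 11101 = 01110
  pos 3: 11101 XOR 11101 = 00000
  pos 8: 11100 XOR 11101 = 00001
Remainder (last 4 bits) = 0100. This is the CRC / FCS.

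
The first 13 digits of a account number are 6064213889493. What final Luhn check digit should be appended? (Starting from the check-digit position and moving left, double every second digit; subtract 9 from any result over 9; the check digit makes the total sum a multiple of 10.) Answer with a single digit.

2

Partial digits right→left: 3 9 4 9 8 8 3 1 2 4 6 0 6
Double every second digit counting from the check-digit position (so the 1st, 3rd, 5th, ... of the partial from the right).
  doubled (with −9 where >9): 6 8 7 6 4 3 3 → sum 37
  kept as-is: 9 9 8 1 4 0 → sum 31
Total = 37 + 31 = 68.
Check digit = (10 − (68 mod 10)) mod 10 = 2.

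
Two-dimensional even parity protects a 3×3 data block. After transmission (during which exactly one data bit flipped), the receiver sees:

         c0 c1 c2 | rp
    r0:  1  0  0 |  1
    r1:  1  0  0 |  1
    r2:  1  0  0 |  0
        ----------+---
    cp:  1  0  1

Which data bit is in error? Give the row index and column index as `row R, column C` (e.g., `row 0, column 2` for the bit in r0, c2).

Recompute each row's even parity and compare to rp:
  r0: data parity 1, sent rp 1 → ok
  r1: data parity 1, sent rp 1 → ok
  r2: data parity 1, sent rp 0 → mismatch
Recompute each column's even parity and compare to cp:
  c0: data parity 1, sent cp 1 → ok
  c1: data parity 0, sent cp 0 → ok
  c2: data parity 0, sent cp 1 → mismatch
Exactly one row (r2) and one column (c2) fail → the flipped bit is at their intersection.

row 2, column 2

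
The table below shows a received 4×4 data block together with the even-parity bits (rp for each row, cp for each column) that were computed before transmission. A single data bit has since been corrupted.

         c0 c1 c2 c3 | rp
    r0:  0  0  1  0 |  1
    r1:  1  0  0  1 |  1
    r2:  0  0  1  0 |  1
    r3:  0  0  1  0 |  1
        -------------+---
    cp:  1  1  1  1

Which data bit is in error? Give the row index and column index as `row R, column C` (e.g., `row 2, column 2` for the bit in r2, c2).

Recompute each row's even parity and compare to rp:
  r0: data parity 1, sent rp 1 → ok
  r1: data parity 0, sent rp 1 → mismatch
  r2: data parity 1, sent rp 1 → ok
  r3: data parity 1, sent rp 1 → ok
Recompute each column's even parity and compare to cp:
  c0: data parity 1, sent cp 1 → ok
  c1: data parity 0, sent cp 1 → mismatch
  c2: data parity 1, sent cp 1 → ok
  c3: data parity 1, sent cp 1 → ok
Exactly one row (r1) and one column (c1) fail → the flipped bit is at their intersection.

row 1, column 1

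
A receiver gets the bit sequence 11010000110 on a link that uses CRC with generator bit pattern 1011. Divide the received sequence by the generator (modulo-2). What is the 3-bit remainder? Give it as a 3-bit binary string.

000

Modulo-2 division of 11010000110 by 1011:
  pos 0: 1101 XOR 1011 = 0110
  pos 1: 1100 XOR 1011 = 0111
  pos 2: 1110 XOR 1011 = 0101
  pos 3: 1010 XOR 1011 = 0001
  pos 6: 1011 XOR 1011 = 0000
Remainder = 000 (zero — the frame passes the CRC check).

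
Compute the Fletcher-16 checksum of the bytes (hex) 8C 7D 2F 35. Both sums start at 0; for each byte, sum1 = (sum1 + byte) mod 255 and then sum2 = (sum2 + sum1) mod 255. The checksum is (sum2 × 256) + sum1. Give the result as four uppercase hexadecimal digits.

3E6E

Running sums (mod 255):
  after byte 0 (8C): sum1=140, sum2=140
  after byte 1 (7D): sum1=10, sum2=150
  after byte 2 (2F): sum1=57, sum2=207
  after byte 3 (35): sum1=110, sum2=62
Checksum = sum2·256 + sum1 = 62·256 + 110 = 15982 = 0x3E6E.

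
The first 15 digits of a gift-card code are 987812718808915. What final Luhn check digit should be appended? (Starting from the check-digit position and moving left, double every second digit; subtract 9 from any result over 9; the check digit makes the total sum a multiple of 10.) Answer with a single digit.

6

Partial digits right→left: 5 1 9 8 0 8 8 1 7 2 1 8 7 8 9
Double every second digit counting from the check-digit position (so the 1st, 3rd, 5th, ... of the partial from the right).
  doubled (with −9 where >9): 1 9 0 7 5 2 5 9 → sum 38
  kept as-is: 1 8 8 1 2 8 8 → sum 36
Total = 38 + 36 = 74.
Check digit = (10 − (74 mod 10)) mod 10 = 6.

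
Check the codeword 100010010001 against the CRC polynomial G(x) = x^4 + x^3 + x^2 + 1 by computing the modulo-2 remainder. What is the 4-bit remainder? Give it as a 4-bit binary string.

0000

Modulo-2 division of 100010010001 by 11101:
  pos 0: 10001 XOR 11101 = 01100
  pos 1: 11000 XOR 11101 = 00101
  pos 3: 10101 XOR 11101 = 01000
  pos 4: 10000 XOR 11101 = 01101
  pos 5: 11010 XOR 11101 = 00111
  pos 7: 11101 XOR 11101 = 00000
Remainder = 0000 (zero — the frame passes the CRC check).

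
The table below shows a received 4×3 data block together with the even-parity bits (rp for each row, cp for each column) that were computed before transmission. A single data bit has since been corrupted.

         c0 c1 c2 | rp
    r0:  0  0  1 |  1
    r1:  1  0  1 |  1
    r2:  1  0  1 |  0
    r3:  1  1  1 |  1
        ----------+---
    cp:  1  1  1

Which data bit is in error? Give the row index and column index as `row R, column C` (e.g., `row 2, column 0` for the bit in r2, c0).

row 1, column 2

Recompute each row's even parity and compare to rp:
  r0: data parity 1, sent rp 1 → ok
  r1: data parity 0, sent rp 1 → mismatch
  r2: data parity 0, sent rp 0 → ok
  r3: data parity 1, sent rp 1 → ok
Recompute each column's even parity and compare to cp:
  c0: data parity 1, sent cp 1 → ok
  c1: data parity 1, sent cp 1 → ok
  c2: data parity 0, sent cp 1 → mismatch
Exactly one row (r1) and one column (c2) fail → the flipped bit is at their intersection.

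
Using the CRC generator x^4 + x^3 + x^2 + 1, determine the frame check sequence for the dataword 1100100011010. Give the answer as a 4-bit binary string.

Append 4 zeros: 11001000110100000. Divide by 11101 (XOR where the leading bit is 1):
  pos 0: 11001 XOR 11101 = 00100
  pos 2: 10000 XOR 11101 = 01101
  pos 3: 11010 XOR 11101 = 00111
  pos 5: 11111 XOR 11101 = 00010
  pos 8: 10010 XOR 11101 = 01111
  pos 9: 11110 XOR 11101 = 00011
  pos 12: 11000 XOR 11101 = 00101
Remainder (last 4 bits) = 0101. This is the CRC / FCS.

0101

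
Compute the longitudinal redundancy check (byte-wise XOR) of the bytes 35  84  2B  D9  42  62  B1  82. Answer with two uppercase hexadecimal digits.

50

XOR the bytes together:
  start with 0x35
  0x35 ⊕ 0x84 = 0xB1
  0xB1 ⊕ 0x2B = 0x9A
  0x9A ⊕ 0xD9 = 0x43
  0x43 ⊕ 0x42 = 0x01
  0x01 ⊕ 0x62 = 0x63
  0x63 ⊕ 0xB1 = 0xD2
  0xD2 ⊕ 0x82 = 0x50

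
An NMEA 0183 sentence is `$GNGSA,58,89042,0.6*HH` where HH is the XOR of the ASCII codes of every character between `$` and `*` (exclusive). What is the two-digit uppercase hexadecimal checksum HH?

62

XOR the ASCII codes of the payload characters:
  'G' = 0x47 → acc = 0x47
  'N' = 0x4E → acc = 0x09
  'G' = 0x47 → acc = 0x4E
  'S' = 0x53 → acc = 0x1D
  'A' = 0x41 → acc = 0x5C
  ',' = 0x2C → acc = 0x70
  '5' = 0x35 → acc = 0x45
  '8' = 0x38 → acc = 0x7D
  ',' = 0x2C → acc = 0x51
  '8' = 0x38 → acc = 0x69
  '9' = 0x39 → acc = 0x50
  '0' = 0x30 → acc = 0x60
  '4' = 0x34 → acc = 0x54
  '2' = 0x32 → acc = 0x66
  ',' = 0x2C → acc = 0x4A
  '0' = 0x30 → acc = 0x7A
  '.' = 0x2E → acc = 0x54
  '6' = 0x36 → acc = 0x62
Checksum = 0x62.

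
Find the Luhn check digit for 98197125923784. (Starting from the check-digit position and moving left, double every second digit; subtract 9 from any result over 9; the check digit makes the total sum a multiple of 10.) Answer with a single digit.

5

Partial digits right→left: 4 8 7 3 2 9 5 2 1 7 9 1 8 9
Double every second digit counting from the check-digit position (so the 1st, 3rd, 5th, ... of the partial from the right).
  doubled (with −9 where >9): 8 5 4 1 2 9 7 → sum 36
  kept as-is: 8 3 9 2 7 1 9 → sum 39
Total = 36 + 39 = 75.
Check digit = (10 − (75 mod 10)) mod 10 = 5.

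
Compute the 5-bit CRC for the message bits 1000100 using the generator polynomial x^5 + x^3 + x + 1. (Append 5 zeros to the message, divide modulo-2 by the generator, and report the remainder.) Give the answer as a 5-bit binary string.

Append 5 zeros: 100010000000. Divide by 101011 (XOR where the leading bit is 1):
  pos 0: 100010 XOR 101011 = 001001
  pos 2: 100100 XOR 101011 = 001111
  pos 4: 111100 XOR 101011 = 010111
  pos 5: 101110 XOR 101011 = 000101
Remainder (last 5 bits) = 01010. This is the CRC / FCS.

01010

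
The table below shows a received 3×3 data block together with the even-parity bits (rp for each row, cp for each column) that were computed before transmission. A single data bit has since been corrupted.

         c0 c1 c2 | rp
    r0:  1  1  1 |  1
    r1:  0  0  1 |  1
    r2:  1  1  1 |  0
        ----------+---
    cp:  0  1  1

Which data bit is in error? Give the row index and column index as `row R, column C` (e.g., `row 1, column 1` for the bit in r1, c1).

row 2, column 1

Recompute each row's even parity and compare to rp:
  r0: data parity 1, sent rp 1 → ok
  r1: data parity 1, sent rp 1 → ok
  r2: data parity 1, sent rp 0 → mismatch
Recompute each column's even parity and compare to cp:
  c0: data parity 0, sent cp 0 → ok
  c1: data parity 0, sent cp 1 → mismatch
  c2: data parity 1, sent cp 1 → ok
Exactly one row (r2) and one column (c1) fail → the flipped bit is at their intersection.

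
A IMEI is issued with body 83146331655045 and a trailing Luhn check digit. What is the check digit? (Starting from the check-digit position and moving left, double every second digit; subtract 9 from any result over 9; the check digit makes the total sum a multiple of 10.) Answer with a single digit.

Partial digits right→left: 5 4 0 5 5 6 1 3 3 6 4 1 3 8
Double every second digit counting from the check-digit position (so the 1st, 3rd, 5th, ... of the partial from the right).
  doubled (with −9 where >9): 1 0 1 2 6 8 6 → sum 24
  kept as-is: 4 5 6 3 6 1 8 → sum 33
Total = 24 + 33 = 57.
Check digit = (10 − (57 mod 10)) mod 10 = 3.

3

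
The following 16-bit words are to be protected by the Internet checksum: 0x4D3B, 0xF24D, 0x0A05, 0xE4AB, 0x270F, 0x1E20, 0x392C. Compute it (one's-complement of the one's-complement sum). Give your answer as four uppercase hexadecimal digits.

536A

One's-complement addition (fold any carry out of bit 15 back into bit 0):
  0x4D3B + 0xF24D = 0x13F88 → wrap carry → 0x3F89
  0x3F89 + 0x0A05 = 0x0498E
  0x498E + 0xE4AB = 0x12E39 → wrap carry → 0x2E3A
  0x2E3A + 0x270F = 0x05549
  0x5549 + 0x1E20 = 0x07369
  0x7369 + 0x392C = 0x0AC95
One's-complement sum = 0xAC95.
Checksum = ~0xAC95 & 0xFFFF = 0x536A.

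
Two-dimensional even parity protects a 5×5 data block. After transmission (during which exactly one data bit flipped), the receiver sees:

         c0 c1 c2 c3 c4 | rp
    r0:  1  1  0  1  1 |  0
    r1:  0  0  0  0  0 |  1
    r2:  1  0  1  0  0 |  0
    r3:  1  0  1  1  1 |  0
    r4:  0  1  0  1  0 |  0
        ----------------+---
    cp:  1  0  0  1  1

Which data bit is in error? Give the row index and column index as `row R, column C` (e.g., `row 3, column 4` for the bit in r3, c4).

Recompute each row's even parity and compare to rp:
  r0: data parity 0, sent rp 0 → ok
  r1: data parity 0, sent rp 1 → mismatch
  r2: data parity 0, sent rp 0 → ok
  r3: data parity 0, sent rp 0 → ok
  r4: data parity 0, sent rp 0 → ok
Recompute each column's even parity and compare to cp:
  c0: data parity 1, sent cp 1 → ok
  c1: data parity 0, sent cp 0 → ok
  c2: data parity 0, sent cp 0 → ok
  c3: data parity 1, sent cp 1 → ok
  c4: data parity 0, sent cp 1 → mismatch
Exactly one row (r1) and one column (c4) fail → the flipped bit is at their intersection.

row 1, column 4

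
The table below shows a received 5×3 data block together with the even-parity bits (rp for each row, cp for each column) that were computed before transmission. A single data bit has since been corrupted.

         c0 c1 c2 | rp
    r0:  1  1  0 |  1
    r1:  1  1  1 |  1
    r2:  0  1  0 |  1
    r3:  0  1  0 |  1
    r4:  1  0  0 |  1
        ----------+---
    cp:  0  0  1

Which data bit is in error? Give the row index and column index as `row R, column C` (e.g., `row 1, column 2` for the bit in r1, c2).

row 0, column 0

Recompute each row's even parity and compare to rp:
  r0: data parity 0, sent rp 1 → mismatch
  r1: data parity 1, sent rp 1 → ok
  r2: data parity 1, sent rp 1 → ok
  r3: data parity 1, sent rp 1 → ok
  r4: data parity 1, sent rp 1 → ok
Recompute each column's even parity and compare to cp:
  c0: data parity 1, sent cp 0 → mismatch
  c1: data parity 0, sent cp 0 → ok
  c2: data parity 1, sent cp 1 → ok
Exactly one row (r0) and one column (c0) fail → the flipped bit is at their intersection.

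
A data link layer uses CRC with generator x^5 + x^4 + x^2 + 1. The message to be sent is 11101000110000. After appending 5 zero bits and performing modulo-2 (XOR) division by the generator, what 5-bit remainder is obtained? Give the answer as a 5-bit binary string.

Append 5 zeros: 1110100011000000000. Divide by 110101 (XOR where the leading bit is 1):
  pos 0: 111010 XOR 110101 = 001111
  pos 2: 111100 XOR 110101 = 001001
  pos 4: 100111 XOR 110101 = 010010
  pos 5: 100100 XOR 110101 = 010001
  pos 6: 100010 XOR 110101 = 010111
  pos 7: 101110 XOR 110101 = 011011
  pos 8: 110110 XOR 110101 = 000011
  pos 12: 110000 XOR 110101 = 000101
Remainder (last 5 bits) = 01010. This is the CRC / FCS.

01010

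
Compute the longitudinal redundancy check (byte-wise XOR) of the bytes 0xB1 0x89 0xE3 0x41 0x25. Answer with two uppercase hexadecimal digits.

BF

XOR the bytes together:
  start with 0xB1
  0xB1 ⊕ 0x89 = 0x38
  0x38 ⊕ 0xE3 = 0xDB
  0xDB ⊕ 0x41 = 0x9A
  0x9A ⊕ 0x25 = 0xBF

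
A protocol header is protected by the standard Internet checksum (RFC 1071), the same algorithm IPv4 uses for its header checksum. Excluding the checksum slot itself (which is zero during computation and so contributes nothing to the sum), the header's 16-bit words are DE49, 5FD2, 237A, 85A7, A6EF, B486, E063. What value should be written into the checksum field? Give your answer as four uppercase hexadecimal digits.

DCE7

One's-complement addition (fold any carry out of bit 15 back into bit 0):
  0xDE49 + 0x5FD2 = 0x13E1B → wrap carry → 0x3E1C
  0x3E1C + 0x237A = 0x06196
  0x6196 + 0x85A7 = 0x0E73D
  0xE73D + 0xA6EF = 0x18E2C → wrap carry → 0x8E2D
  0x8E2D + 0xB486 = 0x142B3 → wrap carry → 0x42B4
  0x42B4 + 0xE063 = 0x12317 → wrap carry → 0x2318
One's-complement sum = 0x2318.
Checksum = ~0x2318 & 0xFFFF = 0xDCE7.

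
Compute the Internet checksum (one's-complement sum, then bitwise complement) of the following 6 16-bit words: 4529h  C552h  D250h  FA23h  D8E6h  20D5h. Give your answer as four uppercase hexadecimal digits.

One's-complement addition (fold any carry out of bit 15 back into bit 0):
  0x4529 + 0xC552 = 0x10A7B → wrap carry → 0x0A7C
  0x0A7C + 0xD250 = 0x0DCCC
  0xDCCC + 0xFA23 = 0x1D6EF → wrap carry → 0xD6F0
  0xD6F0 + 0xD8E6 = 0x1AFD6 → wrap carry → 0xAFD7
  0xAFD7 + 0x20D5 = 0x0D0AC
One's-complement sum = 0xD0AC.
Checksum = ~0xD0AC & 0xFFFF = 0x2F53.

2F53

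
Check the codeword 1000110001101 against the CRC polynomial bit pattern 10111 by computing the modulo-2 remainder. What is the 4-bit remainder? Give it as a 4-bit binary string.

0000

Modulo-2 division of 1000110001101 by 10111:
  pos 0: 10001 XOR 10111 = 00110
  pos 2: 11010 XOR 10111 = 01101
  pos 3: 11010 XOR 10111 = 01101
  pos 4: 11010 XOR 10111 = 01101
  pos 5: 11011 XOR 10111 = 01100
  pos 6: 11001 XOR 10111 = 01110
  pos 7: 11100 XOR 10111 = 01011
  pos 8: 10111 XOR 10111 = 00000
Remainder = 0000 (zero — the frame passes the CRC check).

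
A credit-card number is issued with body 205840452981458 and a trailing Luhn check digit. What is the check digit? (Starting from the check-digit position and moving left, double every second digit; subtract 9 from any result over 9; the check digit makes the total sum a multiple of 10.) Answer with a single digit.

5

Partial digits right→left: 8 5 4 1 8 9 2 5 4 0 4 8 5 0 2
Double every second digit counting from the check-digit position (so the 1st, 3rd, 5th, ... of the partial from the right).
  doubled (with −9 where >9): 7 8 7 4 8 8 1 4 → sum 47
  kept as-is: 5 1 9 5 0 8 0 → sum 28
Total = 47 + 28 = 75.
Check digit = (10 − (75 mod 10)) mod 10 = 5.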